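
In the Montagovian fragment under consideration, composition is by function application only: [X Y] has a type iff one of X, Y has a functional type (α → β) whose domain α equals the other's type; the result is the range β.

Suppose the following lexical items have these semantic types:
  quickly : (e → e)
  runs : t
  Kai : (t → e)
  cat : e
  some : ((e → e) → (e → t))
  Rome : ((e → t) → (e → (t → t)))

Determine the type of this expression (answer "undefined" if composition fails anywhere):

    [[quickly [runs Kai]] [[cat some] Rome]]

[runs Kai]: Kai is (t → e), runs is t; result e.
[quickly [runs Kai]]: quickly is (e → e), [runs Kai] is e; result e.
[cat some]: e with ((e → e) → (e → t)) — neither is a function whose domain matches the other; composition fails here.

undefined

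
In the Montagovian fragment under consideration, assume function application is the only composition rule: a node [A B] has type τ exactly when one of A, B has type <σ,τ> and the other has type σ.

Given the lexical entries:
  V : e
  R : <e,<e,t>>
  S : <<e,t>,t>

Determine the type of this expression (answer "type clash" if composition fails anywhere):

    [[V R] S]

t

[V R] — R of type <e,<e,t>> combines with V of type e: type <e,t>.
[[V R] S] — S of type <<e,t>,t> combines with [V R] of type <e,t>: type t.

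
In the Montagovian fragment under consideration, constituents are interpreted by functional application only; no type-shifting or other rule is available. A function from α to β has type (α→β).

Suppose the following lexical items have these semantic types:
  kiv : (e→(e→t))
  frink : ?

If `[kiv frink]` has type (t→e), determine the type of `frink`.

((e→(e→t))→(t→e))

For [kiv frink] to have type (t→e) with kiv of type (e→(e→t)), frink must be the function: frink : ((e→(e→t))→(t→e)).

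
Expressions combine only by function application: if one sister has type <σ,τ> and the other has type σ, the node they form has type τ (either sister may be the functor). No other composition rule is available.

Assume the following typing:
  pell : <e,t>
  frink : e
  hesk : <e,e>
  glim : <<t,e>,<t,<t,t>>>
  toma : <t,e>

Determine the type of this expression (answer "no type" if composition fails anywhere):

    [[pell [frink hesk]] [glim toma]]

<t,t>

[frink hesk]: functor hesk : <e,e>, argument frink : e; result e.
[pell [frink hesk]]: functor pell : <e,t>, argument [frink hesk] : e; result t.
[glim toma]: functor glim : <<t,e>,<t,<t,t>>>, argument toma : <t,e>; result <t,<t,t>>.
[[pell [frink hesk]] [glim toma]]: functor [glim toma] : <t,<t,t>>, argument [pell [frink hesk]] : t; result <t,t>.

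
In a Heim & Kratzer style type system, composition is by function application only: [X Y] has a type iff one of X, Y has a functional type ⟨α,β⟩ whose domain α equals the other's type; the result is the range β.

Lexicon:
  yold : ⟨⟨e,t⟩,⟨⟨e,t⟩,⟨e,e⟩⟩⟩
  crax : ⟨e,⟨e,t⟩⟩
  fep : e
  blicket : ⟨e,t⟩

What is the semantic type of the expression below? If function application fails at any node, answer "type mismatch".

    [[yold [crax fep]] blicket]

[crax fep] — crax of type ⟨e,⟨e,t⟩⟩ combines with fep of type e: type ⟨e,t⟩.
[yold [crax fep]] — yold of type ⟨⟨e,t⟩,⟨⟨e,t⟩,⟨e,e⟩⟩⟩ combines with [crax fep] of type ⟨e,t⟩: type ⟨⟨e,t⟩,⟨e,e⟩⟩.
[[yold [crax fep]] blicket] — [yold [crax fep]] of type ⟨⟨e,t⟩,⟨e,e⟩⟩ combines with blicket of type ⟨e,t⟩: type ⟨e,e⟩.

⟨e,e⟩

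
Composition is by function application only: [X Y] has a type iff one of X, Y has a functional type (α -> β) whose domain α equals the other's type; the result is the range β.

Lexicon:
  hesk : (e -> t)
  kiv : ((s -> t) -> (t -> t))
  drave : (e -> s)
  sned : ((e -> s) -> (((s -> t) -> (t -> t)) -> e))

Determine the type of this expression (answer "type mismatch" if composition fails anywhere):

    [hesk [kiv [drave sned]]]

t

[drave sned]: functor sned : ((e -> s) -> (((s -> t) -> (t -> t)) -> e)), argument drave : (e -> s); result (((s -> t) -> (t -> t)) -> e).
[kiv [drave sned]]: functor [drave sned] : (((s -> t) -> (t -> t)) -> e), argument kiv : ((s -> t) -> (t -> t)); result e.
[hesk [kiv [drave sned]]]: functor hesk : (e -> t), argument [kiv [drave sned]] : e; result t.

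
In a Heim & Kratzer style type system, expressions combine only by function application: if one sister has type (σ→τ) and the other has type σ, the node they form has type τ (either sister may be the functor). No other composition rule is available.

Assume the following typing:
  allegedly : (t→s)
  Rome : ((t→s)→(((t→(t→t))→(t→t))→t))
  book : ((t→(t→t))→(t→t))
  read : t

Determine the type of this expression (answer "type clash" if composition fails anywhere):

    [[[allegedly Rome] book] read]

type clash

[allegedly Rome] — Rome of type ((t→s)→(((t→(t→t))→(t→t))→t)) combines with allegedly of type (t→s): type (((t→(t→t))→(t→t))→t).
[[allegedly Rome] book] — [allegedly Rome] of type (((t→(t→t))→(t→t))→t) combines with book of type ((t→(t→t))→(t→t)): type t.
[[[allegedly Rome] book] read]: t and t cannot combine by function application — type clash.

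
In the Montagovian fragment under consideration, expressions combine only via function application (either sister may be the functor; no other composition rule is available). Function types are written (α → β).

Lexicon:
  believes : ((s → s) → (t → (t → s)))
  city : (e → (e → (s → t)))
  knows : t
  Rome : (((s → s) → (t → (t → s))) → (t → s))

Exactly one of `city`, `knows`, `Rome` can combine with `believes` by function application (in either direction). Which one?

Rome

city : (e → (e → (s → t))) — no; believes wants (s → s), and city wants e.
knows : t — no; believes wants (s → s), and knows wants nothing (atomic).
Rome — combines: Rome : (((s → s) → (t → (t → s))) → (t → s)) takes believes : ((s → s) → (t → (t → s))) as argument, giving (t → s).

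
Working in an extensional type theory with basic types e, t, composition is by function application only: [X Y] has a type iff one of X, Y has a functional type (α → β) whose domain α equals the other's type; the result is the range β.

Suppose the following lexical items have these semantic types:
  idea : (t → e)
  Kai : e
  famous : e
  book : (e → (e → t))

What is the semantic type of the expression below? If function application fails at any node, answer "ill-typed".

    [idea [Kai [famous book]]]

e

At [famous book], book : (e → (e → t)) takes famous : e, giving (e → t).
At [Kai [famous book]], [famous book] : (e → t) takes Kai : e, giving t.
At [idea [Kai [famous book]]], idea : (t → e) takes [Kai [famous book]] : t, giving e.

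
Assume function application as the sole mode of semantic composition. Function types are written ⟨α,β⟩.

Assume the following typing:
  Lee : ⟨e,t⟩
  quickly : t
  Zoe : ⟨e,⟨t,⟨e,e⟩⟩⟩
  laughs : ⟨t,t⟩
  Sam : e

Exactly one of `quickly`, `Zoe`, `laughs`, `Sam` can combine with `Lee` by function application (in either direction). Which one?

Sam

quickly : t — neither side's domain matches the other.
Zoe : ⟨e,⟨t,⟨e,e⟩⟩⟩ — neither side's domain matches the other.
laughs : ⟨t,t⟩ — neither side's domain matches the other.
Sam — combines: Lee : ⟨e,t⟩ takes Sam : e as argument, giving t.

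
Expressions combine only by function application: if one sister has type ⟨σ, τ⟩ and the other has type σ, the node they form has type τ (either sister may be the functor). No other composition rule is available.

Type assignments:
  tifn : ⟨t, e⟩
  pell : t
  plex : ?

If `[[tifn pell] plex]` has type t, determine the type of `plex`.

At [[tifn pell] plex] (required: t): [tifn pell] is e, which is not a function with range t; hence plex is the functor — type ⟨e, t⟩.

⟨e, t⟩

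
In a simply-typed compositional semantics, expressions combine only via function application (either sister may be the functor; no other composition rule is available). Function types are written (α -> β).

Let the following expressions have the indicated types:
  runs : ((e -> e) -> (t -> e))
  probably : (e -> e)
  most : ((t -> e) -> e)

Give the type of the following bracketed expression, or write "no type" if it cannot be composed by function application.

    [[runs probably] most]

e

[runs probably]: functor runs : ((e -> e) -> (t -> e)), argument probably : (e -> e); result (t -> e).
[[runs probably] most]: functor most : ((t -> e) -> e), argument [runs probably] : (t -> e); result e.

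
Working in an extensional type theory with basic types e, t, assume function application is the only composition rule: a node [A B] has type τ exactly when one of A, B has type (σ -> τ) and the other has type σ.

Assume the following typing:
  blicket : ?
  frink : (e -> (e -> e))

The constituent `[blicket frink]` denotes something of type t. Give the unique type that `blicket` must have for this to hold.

((e -> (e -> e)) -> t)

At [blicket frink] (required: t): frink is (e -> (e -> e)), which is not a function with range t; hence blicket is the functor — type ((e -> (e -> e)) -> t).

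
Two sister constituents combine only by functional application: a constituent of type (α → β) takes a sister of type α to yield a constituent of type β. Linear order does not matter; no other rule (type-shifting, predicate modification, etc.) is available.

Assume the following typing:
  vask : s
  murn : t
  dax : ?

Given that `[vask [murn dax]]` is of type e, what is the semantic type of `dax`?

(t → (s → e))

[vask [murn dax]] must have type e. The sister vask has type s; that is not a function onto e, so [murn dax] must be the functor, of type (s → e).
[murn dax] must have type (s → e). The sister murn has type t; that is not a function onto (s → e), so dax must be the functor, of type (t → (s → e)).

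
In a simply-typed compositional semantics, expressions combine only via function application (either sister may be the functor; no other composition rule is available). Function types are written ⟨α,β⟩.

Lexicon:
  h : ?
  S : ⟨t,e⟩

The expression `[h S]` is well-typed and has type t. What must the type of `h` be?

[h S] is required to be t. S : ⟨t,e⟩ cannot yield t as functor, so h : ⟨⟨t,e⟩,t⟩.

⟨⟨t,e⟩,t⟩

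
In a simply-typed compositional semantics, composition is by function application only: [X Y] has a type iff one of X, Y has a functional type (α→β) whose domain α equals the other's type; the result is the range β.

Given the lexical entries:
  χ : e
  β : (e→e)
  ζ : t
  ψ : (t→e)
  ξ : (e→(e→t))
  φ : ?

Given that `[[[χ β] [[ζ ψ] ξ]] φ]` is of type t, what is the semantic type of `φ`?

For [[[χ β] [[ζ ψ] ξ]] φ] to have type t with [[χ β] [[ζ ψ] ξ]] of type t, φ must be the function: φ : (t→t).

(t→t)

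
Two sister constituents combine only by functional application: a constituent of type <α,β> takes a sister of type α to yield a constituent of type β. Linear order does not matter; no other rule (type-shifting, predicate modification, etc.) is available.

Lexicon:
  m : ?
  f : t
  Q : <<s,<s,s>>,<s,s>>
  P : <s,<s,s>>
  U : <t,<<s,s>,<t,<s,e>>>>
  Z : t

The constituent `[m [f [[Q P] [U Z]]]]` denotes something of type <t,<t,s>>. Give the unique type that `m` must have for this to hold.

At [m [f [[Q P] [U Z]]]] (required: <t,<t,s>>): [f [[Q P] [U Z]]] is <s,e>, which is not a function with range <t,<t,s>>; hence m is the functor — type <<s,e>,<t,<t,s>>>.

<<s,e>,<t,<t,s>>>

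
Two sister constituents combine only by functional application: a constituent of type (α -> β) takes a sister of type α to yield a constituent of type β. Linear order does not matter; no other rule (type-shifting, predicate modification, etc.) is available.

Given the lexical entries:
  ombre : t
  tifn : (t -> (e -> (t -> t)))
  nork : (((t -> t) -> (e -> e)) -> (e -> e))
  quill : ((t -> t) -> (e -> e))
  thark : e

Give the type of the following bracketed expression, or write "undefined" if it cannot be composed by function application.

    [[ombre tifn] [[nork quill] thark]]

[ombre tifn] — tifn of type (t -> (e -> (t -> t))) combines with ombre of type t: type (e -> (t -> t)).
[nork quill] — nork of type (((t -> t) -> (e -> e)) -> (e -> e)) combines with quill of type ((t -> t) -> (e -> e)): type (e -> e).
[[nork quill] thark] — [nork quill] of type (e -> e) combines with thark of type e: type e.
[[ombre tifn] [[nork quill] thark]] — [ombre tifn] of type (e -> (t -> t)) combines with [[nork quill] thark] of type e: type (t -> t).

(t -> t)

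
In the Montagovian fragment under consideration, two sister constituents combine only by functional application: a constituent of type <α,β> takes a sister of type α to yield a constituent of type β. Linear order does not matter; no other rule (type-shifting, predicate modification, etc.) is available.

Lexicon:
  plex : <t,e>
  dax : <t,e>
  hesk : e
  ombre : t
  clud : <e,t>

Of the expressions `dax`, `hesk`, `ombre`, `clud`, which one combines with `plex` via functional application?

ombre

dax : <t,e> — plex needs t; dax needs t; neither fits.
hesk : e — plex needs t; hesk needs nothing (atomic); neither fits.
ombre — combines: plex : <t,e> takes ombre : t as argument, giving e.
clud : <e,t> — plex needs t; clud needs e; neither fits.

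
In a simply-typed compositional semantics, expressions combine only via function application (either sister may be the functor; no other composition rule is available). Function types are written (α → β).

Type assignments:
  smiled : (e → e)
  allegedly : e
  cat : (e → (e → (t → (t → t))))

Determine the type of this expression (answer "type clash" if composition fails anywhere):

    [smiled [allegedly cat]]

type clash

[allegedly cat]: functor cat : (e → (e → (t → (t → t)))), argument allegedly : e; result (e → (t → (t → t))).
At [smiled [allegedly cat]]: neither (e → e) nor (e → (t → (t → t))) can take the other as argument; the node is ill-typed.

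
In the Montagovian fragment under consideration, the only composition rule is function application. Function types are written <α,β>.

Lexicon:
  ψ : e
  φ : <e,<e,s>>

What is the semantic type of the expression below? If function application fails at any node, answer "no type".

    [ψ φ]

[ψ φ]: functor φ : <e,<e,s>>, argument ψ : e; result <e,s>.

<e,s>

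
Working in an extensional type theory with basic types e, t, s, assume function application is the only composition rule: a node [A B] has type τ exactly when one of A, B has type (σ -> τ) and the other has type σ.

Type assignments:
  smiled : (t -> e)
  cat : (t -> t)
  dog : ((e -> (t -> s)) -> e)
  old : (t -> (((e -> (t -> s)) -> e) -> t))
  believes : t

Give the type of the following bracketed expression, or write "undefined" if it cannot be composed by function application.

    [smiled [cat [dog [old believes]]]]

[old believes] — old of type (t -> (((e -> (t -> s)) -> e) -> t)) combines with believes of type t: type (((e -> (t -> s)) -> e) -> t).
[dog [old believes]] — [old believes] of type (((e -> (t -> s)) -> e) -> t) combines with dog of type ((e -> (t -> s)) -> e): type t.
[cat [dog [old believes]]] — cat of type (t -> t) combines with [dog [old believes]] of type t: type t.
[smiled [cat [dog [old believes]]]] — smiled of type (t -> e) combines with [cat [dog [old believes]]] of type t: type e.

e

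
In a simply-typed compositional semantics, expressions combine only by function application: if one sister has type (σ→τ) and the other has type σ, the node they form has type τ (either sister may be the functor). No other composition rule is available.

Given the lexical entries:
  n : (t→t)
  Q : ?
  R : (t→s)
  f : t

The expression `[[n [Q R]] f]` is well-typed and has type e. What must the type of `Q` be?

For [[n [Q R]] f] to have type e with f of type t, [n [Q R]] must be the function: [n [Q R]] : (t→e).
For [n [Q R]] to have type (t→e) with n of type (t→t), [Q R] must be the function: [Q R] : ((t→t)→(t→e)).
For [Q R] to have type ((t→t)→(t→e)) with R of type (t→s), Q must be the function: Q : ((t→s)→((t→t)→(t→e))).

((t→s)→((t→t)→(t→e)))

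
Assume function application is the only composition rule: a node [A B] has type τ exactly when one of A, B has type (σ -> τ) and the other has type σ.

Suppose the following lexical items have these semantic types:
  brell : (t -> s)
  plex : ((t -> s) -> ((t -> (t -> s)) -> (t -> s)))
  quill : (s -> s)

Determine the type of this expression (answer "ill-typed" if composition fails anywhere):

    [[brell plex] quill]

ill-typed

[brell plex]: functor plex : ((t -> s) -> ((t -> (t -> s)) -> (t -> s))), argument brell : (t -> s); result ((t -> (t -> s)) -> (t -> s)).
[[brell plex] quill]: ((t -> (t -> s)) -> (t -> s)) and (s -> s) cannot combine by function application — type clash.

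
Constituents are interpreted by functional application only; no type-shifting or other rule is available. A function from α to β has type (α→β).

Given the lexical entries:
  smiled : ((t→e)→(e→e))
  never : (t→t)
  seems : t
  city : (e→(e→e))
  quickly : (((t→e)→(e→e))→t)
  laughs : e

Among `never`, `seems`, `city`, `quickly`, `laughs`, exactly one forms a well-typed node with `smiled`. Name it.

quickly

never : (t→t) — neither side's domain matches the other.
seems : t — neither side's domain matches the other.
city : (e→(e→e)) — neither side's domain matches the other.
quickly — combines: quickly : (((t→e)→(e→e))→t) takes smiled : ((t→e)→(e→e)) as argument, giving t.
laughs : e — neither side's domain matches the other.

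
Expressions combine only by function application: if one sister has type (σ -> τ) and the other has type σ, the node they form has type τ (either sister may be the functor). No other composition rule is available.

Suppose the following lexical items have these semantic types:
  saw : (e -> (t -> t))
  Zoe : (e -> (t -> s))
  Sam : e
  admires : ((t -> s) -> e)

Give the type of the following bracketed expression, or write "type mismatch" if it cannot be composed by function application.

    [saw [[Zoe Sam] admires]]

(t -> t)

[Zoe Sam] — Zoe of type (e -> (t -> s)) combines with Sam of type e: type (t -> s).
[[Zoe Sam] admires] — admires of type ((t -> s) -> e) combines with [Zoe Sam] of type (t -> s): type e.
[saw [[Zoe Sam] admires]] — saw of type (e -> (t -> t)) combines with [[Zoe Sam] admires] of type e: type (t -> t).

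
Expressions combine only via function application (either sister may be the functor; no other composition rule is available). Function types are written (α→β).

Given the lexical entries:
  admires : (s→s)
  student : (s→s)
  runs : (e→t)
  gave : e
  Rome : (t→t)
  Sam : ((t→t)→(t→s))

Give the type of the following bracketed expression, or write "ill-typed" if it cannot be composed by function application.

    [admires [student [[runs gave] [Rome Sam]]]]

s

[runs gave]: functor runs : (e→t), argument gave : e; result t.
[Rome Sam]: functor Sam : ((t→t)→(t→s)), argument Rome : (t→t); result (t→s).
[[runs gave] [Rome Sam]]: functor [Rome Sam] : (t→s), argument [runs gave] : t; result s.
[student [[runs gave] [Rome Sam]]]: functor student : (s→s), argument [[runs gave] [Rome Sam]] : s; result s.
[admires [student [[runs gave] [Rome Sam]]]]: functor admires : (s→s), argument [student [[runs gave] [Rome Sam]]] : s; result s.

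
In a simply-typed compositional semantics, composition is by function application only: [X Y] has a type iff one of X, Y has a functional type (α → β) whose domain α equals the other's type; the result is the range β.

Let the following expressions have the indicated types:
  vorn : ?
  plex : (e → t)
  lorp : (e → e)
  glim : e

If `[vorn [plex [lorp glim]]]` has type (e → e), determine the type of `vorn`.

For [vorn [plex [lorp glim]]] to have type (e → e) with [plex [lorp glim]] of type t, vorn must be the function: vorn : (t → (e → e)).

(t → (e → e))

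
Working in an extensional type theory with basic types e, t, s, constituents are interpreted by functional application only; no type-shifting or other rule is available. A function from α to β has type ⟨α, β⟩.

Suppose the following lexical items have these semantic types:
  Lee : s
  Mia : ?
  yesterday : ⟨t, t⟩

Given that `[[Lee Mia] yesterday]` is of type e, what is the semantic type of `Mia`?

⟨s, ⟨⟨t, t⟩, e⟩⟩

[[Lee Mia] yesterday] must have type e. The sister yesterday has type ⟨t, t⟩; that is not a function onto e, so [Lee Mia] must be the functor, of type ⟨⟨t, t⟩, e⟩.
[Lee Mia] must have type ⟨⟨t, t⟩, e⟩. The sister Lee has type s; that is not a function onto ⟨⟨t, t⟩, e⟩, so Mia must be the functor, of type ⟨s, ⟨⟨t, t⟩, e⟩⟩.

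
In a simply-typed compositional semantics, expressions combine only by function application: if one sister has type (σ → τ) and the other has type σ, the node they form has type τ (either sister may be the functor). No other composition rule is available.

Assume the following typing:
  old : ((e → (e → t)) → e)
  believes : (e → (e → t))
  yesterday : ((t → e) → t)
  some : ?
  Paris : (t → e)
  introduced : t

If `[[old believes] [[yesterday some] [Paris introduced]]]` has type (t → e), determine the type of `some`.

At [[old believes] [[yesterday some] [Paris introduced]]] (required: (t → e)): [old believes] is e, which is not a function with range (t → e); hence [[yesterday some] [Paris introduced]] is the functor — type (e → (t → e)).
At [[yesterday some] [Paris introduced]] (required: (e → (t → e))): [Paris introduced] is e, which is not a function with range (e → (t → e)); hence [yesterday some] is the functor — type (e → (e → (t → e))).
At [yesterday some] (required: (e → (e → (t → e)))): yesterday is ((t → e) → t), which is not a function with range (e → (e → (t → e))); hence some is the functor — type (((t → e) → t) → (e → (e → (t → e)))).

(((t → e) → t) → (e → (e → (t → e))))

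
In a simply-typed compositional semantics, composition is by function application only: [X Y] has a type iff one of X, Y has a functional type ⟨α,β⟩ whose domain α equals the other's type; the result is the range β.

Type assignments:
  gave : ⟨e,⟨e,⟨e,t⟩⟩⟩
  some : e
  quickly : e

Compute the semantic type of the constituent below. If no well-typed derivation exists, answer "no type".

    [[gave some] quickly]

[gave some]: gave is ⟨e,⟨e,⟨e,t⟩⟩⟩, some is e; result ⟨e,⟨e,t⟩⟩.
[[gave some] quickly]: [gave some] is ⟨e,⟨e,t⟩⟩, quickly is e; result ⟨e,t⟩.

⟨e,t⟩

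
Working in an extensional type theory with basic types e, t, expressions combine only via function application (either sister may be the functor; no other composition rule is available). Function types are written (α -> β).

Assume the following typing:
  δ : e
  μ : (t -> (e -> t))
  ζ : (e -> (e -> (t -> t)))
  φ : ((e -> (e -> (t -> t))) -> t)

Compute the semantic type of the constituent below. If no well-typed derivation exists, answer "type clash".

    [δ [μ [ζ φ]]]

t

[ζ φ]: ((e -> (e -> (t -> t))) -> t) applied to (e -> (e -> (t -> t))) yields t.
[μ [ζ φ]]: (t -> (e -> t)) applied to t yields (e -> t).
[δ [μ [ζ φ]]]: (e -> t) applied to e yields t.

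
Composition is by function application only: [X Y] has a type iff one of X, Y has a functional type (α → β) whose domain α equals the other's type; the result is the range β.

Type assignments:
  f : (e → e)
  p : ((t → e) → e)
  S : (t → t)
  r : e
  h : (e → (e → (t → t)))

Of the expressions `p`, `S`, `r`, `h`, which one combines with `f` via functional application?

p : ((t → e) → e) — f needs e; p needs (t → e); neither fits.
S : (t → t) — f needs e; S needs t; neither fits.
r — combines: f : (e → e) takes r : e as argument, giving e.
h : (e → (e → (t → t))) — f needs e; h needs e; neither fits.

r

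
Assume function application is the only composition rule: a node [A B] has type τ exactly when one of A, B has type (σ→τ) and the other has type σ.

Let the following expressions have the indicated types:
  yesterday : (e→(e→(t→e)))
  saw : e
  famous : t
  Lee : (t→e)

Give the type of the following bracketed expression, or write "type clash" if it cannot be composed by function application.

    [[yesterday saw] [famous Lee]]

[yesterday saw]: functor yesterday : (e→(e→(t→e))), argument saw : e; result (e→(t→e)).
[famous Lee]: functor Lee : (t→e), argument famous : t; result e.
[[yesterday saw] [famous Lee]]: functor [yesterday saw] : (e→(t→e)), argument [famous Lee] : e; result (t→e).

(t→e)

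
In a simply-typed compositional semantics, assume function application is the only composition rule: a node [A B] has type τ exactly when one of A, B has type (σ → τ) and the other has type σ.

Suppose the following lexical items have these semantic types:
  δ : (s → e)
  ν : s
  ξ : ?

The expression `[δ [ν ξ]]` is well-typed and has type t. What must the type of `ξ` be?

(s → ((s → e) → t))

At [δ [ν ξ]] (required: t): δ is (s → e), which is not a function with range t; hence [ν ξ] is the functor — type ((s → e) → t).
At [ν ξ] (required: ((s → e) → t)): ν is s, which is not a function with range ((s → e) → t); hence ξ is the functor — type (s → ((s → e) → t)).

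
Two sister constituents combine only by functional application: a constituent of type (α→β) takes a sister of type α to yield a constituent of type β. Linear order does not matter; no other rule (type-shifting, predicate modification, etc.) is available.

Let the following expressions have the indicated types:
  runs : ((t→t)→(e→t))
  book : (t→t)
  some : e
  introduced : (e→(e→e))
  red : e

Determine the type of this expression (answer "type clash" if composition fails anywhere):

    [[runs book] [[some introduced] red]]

t

[runs book] — runs of type ((t→t)→(e→t)) combines with book of type (t→t): type (e→t).
[some introduced] — introduced of type (e→(e→e)) combines with some of type e: type (e→e).
[[some introduced] red] — [some introduced] of type (e→e) combines with red of type e: type e.
[[runs book] [[some introduced] red]] — [runs book] of type (e→t) combines with [[some introduced] red] of type e: type t.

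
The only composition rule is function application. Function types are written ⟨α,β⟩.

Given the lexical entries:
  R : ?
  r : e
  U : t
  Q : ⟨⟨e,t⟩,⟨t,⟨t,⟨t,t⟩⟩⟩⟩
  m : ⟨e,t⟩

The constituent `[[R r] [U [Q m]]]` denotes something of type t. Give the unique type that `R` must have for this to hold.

⟨e,⟨⟨t,⟨t,t⟩⟩,t⟩⟩

For [[R r] [U [Q m]]] to have type t with [U [Q m]] of type ⟨t,⟨t,t⟩⟩, [R r] must be the function: [R r] : ⟨⟨t,⟨t,t⟩⟩,t⟩.
For [R r] to have type ⟨⟨t,⟨t,t⟩⟩,t⟩ with r of type e, R must be the function: R : ⟨e,⟨⟨t,⟨t,t⟩⟩,t⟩⟩.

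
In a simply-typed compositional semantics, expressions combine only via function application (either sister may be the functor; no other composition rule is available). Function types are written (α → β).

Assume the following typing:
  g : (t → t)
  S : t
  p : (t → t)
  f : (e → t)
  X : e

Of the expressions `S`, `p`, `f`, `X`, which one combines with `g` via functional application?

S

S — combines: g : (t → t) takes S : t as argument, giving t.
p : (t → t) — does not combine with g.
f : (e → t) — does not combine with g.
X : e — does not combine with g.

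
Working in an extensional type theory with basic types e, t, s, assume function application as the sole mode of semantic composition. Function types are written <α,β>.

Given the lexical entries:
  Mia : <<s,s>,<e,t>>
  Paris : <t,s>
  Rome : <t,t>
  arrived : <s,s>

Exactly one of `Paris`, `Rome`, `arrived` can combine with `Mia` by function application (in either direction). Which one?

Paris : <t,s> — Mia needs <s,s>; Paris needs t; neither fits.
Rome : <t,t> — Mia needs <s,s>; Rome needs t; neither fits.
arrived — combines: Mia : <<s,s>,<e,t>> takes arrived : <s,s> as argument, giving <e,t>.

arrived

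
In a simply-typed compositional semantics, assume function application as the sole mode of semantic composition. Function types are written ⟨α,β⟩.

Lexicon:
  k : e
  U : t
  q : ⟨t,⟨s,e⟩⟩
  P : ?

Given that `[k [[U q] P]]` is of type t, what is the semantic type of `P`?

[k [[U q] P]] must have type t. The sister k has type e; that is not a function onto t, so [[U q] P] must be the functor, of type ⟨e,t⟩.
[[U q] P] must have type ⟨e,t⟩. The sister [U q] has type ⟨s,e⟩; that is not a function onto ⟨e,t⟩, so P must be the functor, of type ⟨⟨s,e⟩,⟨e,t⟩⟩.

⟨⟨s,e⟩,⟨e,t⟩⟩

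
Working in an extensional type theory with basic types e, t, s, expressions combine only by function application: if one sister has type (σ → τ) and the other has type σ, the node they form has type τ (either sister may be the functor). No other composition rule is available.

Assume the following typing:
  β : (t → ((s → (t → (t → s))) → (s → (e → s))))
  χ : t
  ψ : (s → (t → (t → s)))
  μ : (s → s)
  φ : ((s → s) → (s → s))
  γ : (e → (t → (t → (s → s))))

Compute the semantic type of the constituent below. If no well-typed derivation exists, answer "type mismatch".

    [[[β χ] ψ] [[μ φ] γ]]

[β χ]: functor β : (t → ((s → (t → (t → s))) → (s → (e → s)))), argument χ : t; result ((s → (t → (t → s))) → (s → (e → s))).
[[β χ] ψ]: functor [β χ] : ((s → (t → (t → s))) → (s → (e → s))), argument ψ : (s → (t → (t → s))); result (s → (e → s)).
[μ φ]: functor φ : ((s → s) → (s → s)), argument μ : (s → s); result (s → s).
At [[μ φ] γ]: neither (s → s) nor (e → (t → (t → (s → s)))) can take the other as argument; the node is ill-typed.

type mismatch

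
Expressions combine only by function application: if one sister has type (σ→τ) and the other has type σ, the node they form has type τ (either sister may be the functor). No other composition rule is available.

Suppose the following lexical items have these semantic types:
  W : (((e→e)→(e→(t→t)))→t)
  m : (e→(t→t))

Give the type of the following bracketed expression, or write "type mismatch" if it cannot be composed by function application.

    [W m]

[W m]: (((e→e)→(e→(t→t)))→t) with (e→(t→t)) — neither is a function whose domain matches the other; composition fails here.

type mismatch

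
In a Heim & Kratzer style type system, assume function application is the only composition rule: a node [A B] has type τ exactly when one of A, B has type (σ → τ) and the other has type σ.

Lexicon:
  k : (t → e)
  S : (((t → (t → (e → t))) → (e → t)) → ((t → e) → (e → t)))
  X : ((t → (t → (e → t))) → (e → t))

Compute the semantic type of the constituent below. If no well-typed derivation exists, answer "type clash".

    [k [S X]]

[S X]: (((t → (t → (e → t))) → (e → t)) → ((t → e) → (e → t))) applied to ((t → (t → (e → t))) → (e → t)) yields ((t → e) → (e → t)).
[k [S X]]: ((t → e) → (e → t)) applied to (t → e) yields (e → t).

(e → t)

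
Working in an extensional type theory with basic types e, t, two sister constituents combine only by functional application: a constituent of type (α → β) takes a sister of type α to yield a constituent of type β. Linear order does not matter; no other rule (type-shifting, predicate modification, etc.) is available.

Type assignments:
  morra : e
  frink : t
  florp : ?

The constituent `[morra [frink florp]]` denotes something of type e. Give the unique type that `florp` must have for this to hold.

(t → (e → e))

[morra [frink florp]] must have type e. The sister morra has type e; that is not a function onto e, so [frink florp] must be the functor, of type (e → e).
[frink florp] must have type (e → e). The sister frink has type t; that is not a function onto (e → e), so florp must be the functor, of type (t → (e → e)).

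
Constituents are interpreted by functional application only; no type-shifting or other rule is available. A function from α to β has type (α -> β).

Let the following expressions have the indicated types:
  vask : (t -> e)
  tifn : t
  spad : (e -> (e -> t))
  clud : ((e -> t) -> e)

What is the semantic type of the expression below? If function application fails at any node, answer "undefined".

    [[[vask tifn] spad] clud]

e

[vask tifn]: vask is (t -> e), tifn is t; result e.
[[vask tifn] spad]: spad is (e -> (e -> t)), [vask tifn] is e; result (e -> t).
[[[vask tifn] spad] clud]: clud is ((e -> t) -> e), [[vask tifn] spad] is (e -> t); result e.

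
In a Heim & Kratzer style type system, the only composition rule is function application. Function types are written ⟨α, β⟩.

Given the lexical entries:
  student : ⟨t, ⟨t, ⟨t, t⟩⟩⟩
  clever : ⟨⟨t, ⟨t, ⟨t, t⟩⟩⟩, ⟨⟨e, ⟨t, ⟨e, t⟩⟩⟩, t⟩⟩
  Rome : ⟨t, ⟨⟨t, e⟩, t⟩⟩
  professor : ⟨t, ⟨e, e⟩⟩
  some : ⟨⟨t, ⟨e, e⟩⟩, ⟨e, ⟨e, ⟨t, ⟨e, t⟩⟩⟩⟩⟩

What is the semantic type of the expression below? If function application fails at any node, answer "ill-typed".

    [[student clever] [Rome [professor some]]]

[student clever] — clever of type ⟨⟨t, ⟨t, ⟨t, t⟩⟩⟩, ⟨⟨e, ⟨t, ⟨e, t⟩⟩⟩, t⟩⟩ combines with student of type ⟨t, ⟨t, ⟨t, t⟩⟩⟩: type ⟨⟨e, ⟨t, ⟨e, t⟩⟩⟩, t⟩.
[professor some] — some of type ⟨⟨t, ⟨e, e⟩⟩, ⟨e, ⟨e, ⟨t, ⟨e, t⟩⟩⟩⟩⟩ combines with professor of type ⟨t, ⟨e, e⟩⟩: type ⟨e, ⟨e, ⟨t, ⟨e, t⟩⟩⟩⟩.
[Rome [professor some]]: ⟨t, ⟨⟨t, e⟩, t⟩⟩ with ⟨e, ⟨e, ⟨t, ⟨e, t⟩⟩⟩⟩ — neither is a function whose domain matches the other; composition fails here.

ill-typed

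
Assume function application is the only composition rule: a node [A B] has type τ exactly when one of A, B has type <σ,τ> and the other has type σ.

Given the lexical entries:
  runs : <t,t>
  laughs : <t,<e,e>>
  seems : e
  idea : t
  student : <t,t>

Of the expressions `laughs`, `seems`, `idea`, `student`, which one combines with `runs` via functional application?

idea

laughs : <t,<e,e>> — no; runs wants t, and laughs wants t.
seems : e — no; runs wants t, and seems wants nothing (atomic).
idea — combines: runs : <t,t> takes idea : t as argument, giving t.
student : <t,t> — no; runs wants t, and student wants t.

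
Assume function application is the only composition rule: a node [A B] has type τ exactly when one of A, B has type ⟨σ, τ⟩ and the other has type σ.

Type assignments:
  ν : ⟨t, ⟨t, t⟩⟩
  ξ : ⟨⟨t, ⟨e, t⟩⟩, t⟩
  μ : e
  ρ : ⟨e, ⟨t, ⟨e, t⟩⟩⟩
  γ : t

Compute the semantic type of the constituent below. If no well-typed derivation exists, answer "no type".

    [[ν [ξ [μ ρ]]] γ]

t

[μ ρ]: ρ is ⟨e, ⟨t, ⟨e, t⟩⟩⟩, μ is e; result ⟨t, ⟨e, t⟩⟩.
[ξ [μ ρ]]: ξ is ⟨⟨t, ⟨e, t⟩⟩, t⟩, [μ ρ] is ⟨t, ⟨e, t⟩⟩; result t.
[ν [ξ [μ ρ]]]: ν is ⟨t, ⟨t, t⟩⟩, [ξ [μ ρ]] is t; result ⟨t, t⟩.
[[ν [ξ [μ ρ]]] γ]: [ν [ξ [μ ρ]]] is ⟨t, t⟩, γ is t; result t.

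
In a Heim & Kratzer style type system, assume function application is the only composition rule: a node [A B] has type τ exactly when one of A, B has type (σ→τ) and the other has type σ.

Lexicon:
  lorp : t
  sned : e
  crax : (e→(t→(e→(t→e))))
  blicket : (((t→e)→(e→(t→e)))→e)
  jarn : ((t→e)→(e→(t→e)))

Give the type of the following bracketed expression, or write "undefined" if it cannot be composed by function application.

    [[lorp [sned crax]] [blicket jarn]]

[sned crax]: functor crax : (e→(t→(e→(t→e)))), argument sned : e; result (t→(e→(t→e))).
[lorp [sned crax]]: functor [sned crax] : (t→(e→(t→e))), argument lorp : t; result (e→(t→e)).
[blicket jarn]: functor blicket : (((t→e)→(e→(t→e)))→e), argument jarn : ((t→e)→(e→(t→e))); result e.
[[lorp [sned crax]] [blicket jarn]]: functor [lorp [sned crax]] : (e→(t→e)), argument [blicket jarn] : e; result (t→e).

(t→e)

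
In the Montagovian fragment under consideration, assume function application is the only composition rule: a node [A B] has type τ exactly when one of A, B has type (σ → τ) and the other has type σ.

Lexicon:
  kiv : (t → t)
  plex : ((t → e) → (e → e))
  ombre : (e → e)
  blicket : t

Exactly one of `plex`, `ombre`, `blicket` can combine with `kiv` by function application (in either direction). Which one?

blicket

plex : ((t → e) → (e → e)) — kiv needs t; plex needs (t → e); neither fits.
ombre : (e → e) — kiv needs t; ombre needs e; neither fits.
blicket — combines: kiv : (t → t) takes blicket : t as argument, giving t.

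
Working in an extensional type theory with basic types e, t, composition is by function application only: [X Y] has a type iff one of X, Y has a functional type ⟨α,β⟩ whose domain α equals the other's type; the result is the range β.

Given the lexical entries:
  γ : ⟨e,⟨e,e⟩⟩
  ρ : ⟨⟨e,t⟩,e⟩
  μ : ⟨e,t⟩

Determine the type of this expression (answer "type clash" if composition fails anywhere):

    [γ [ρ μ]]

⟨e,e⟩

[ρ μ]: ρ is ⟨⟨e,t⟩,e⟩, μ is ⟨e,t⟩; result e.
[γ [ρ μ]]: γ is ⟨e,⟨e,e⟩⟩, [ρ μ] is e; result ⟨e,e⟩.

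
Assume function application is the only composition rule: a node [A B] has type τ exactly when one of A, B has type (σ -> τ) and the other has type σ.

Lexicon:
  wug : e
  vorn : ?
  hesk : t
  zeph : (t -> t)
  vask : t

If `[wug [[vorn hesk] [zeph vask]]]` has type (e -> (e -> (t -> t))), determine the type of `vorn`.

For [wug [[vorn hesk] [zeph vask]]] to have type (e -> (e -> (t -> t))) with wug of type e, [[vorn hesk] [zeph vask]] must be the function: [[vorn hesk] [zeph vask]] : (e -> (e -> (e -> (t -> t)))).
For [[vorn hesk] [zeph vask]] to have type (e -> (e -> (e -> (t -> t)))) with [zeph vask] of type t, [vorn hesk] must be the function: [vorn hesk] : (t -> (e -> (e -> (e -> (t -> t))))).
For [vorn hesk] to have type (t -> (e -> (e -> (e -> (t -> t))))) with hesk of type t, vorn must be the function: vorn : (t -> (t -> (e -> (e -> (e -> (t -> t)))))).

(t -> (t -> (e -> (e -> (e -> (t -> t))))))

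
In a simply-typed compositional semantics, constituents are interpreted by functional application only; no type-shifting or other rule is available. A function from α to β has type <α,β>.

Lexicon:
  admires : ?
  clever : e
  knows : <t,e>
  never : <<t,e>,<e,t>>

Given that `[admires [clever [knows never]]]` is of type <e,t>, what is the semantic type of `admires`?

[admires [clever [knows never]]] is required to be <e,t>. [clever [knows never]] : t cannot yield <e,t> as functor, so admires : <t,<e,t>>.

<t,<e,t>>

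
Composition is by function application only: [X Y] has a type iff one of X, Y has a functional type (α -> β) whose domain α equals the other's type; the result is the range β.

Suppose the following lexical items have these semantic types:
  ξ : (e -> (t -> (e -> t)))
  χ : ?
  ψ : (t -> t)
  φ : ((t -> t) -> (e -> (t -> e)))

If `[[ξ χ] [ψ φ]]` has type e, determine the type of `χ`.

((e -> (t -> (e -> t))) -> ((e -> (t -> e)) -> e))

For [[ξ χ] [ψ φ]] to have type e with [ψ φ] of type (e -> (t -> e)), [ξ χ] must be the function: [ξ χ] : ((e -> (t -> e)) -> e).
For [ξ χ] to have type ((e -> (t -> e)) -> e) with ξ of type (e -> (t -> (e -> t))), χ must be the function: χ : ((e -> (t -> (e -> t))) -> ((e -> (t -> e)) -> e)).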